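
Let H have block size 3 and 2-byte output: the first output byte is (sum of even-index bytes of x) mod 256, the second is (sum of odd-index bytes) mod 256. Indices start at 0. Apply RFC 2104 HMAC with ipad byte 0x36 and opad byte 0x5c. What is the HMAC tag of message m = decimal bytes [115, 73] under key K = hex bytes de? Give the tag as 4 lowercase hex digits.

Key hex bytes de is 1 byte ≤ B = 3; zero-pad to 3 bytes: K' = de 00 00.
K' ⊕ ipad = e8 36 36.  K' ⊕ opad = 82 5c 5c.
Inner input = (K'⊕ipad) ∥ m = e8 36 36 ∥ 73 49.
Inner hash: even-index sum = 359 mod 256 = 103; odd-index sum = 169 mod 256 = 169 → 67 a9.
Outer input = (K'⊕opad) ∥ inner = 82 5c 5c ∥ 67 a9.
Outer hash (tag): even-index sum = 391 mod 256 = 135; odd-index sum = 195 mod 256 = 195 → 87 c3.

87c3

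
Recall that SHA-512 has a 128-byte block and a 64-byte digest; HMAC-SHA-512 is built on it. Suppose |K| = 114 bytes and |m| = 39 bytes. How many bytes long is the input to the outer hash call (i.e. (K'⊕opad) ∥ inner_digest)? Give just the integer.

Key is 114 ≤ 128 bytes, zero-padded: |K'| = 128.
Outer input = (K'⊕opad) ∥ H(inner) → 128 + 64 = 192 bytes.

192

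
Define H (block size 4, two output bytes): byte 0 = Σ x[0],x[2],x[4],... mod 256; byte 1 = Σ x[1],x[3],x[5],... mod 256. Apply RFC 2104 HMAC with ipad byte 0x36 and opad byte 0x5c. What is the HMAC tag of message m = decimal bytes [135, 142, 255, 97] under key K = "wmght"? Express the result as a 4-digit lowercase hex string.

8aed

Key "wmght" = 77 6d 67 68 74 is 5 bytes > B = 4, so hash it first: H(key) = 52 d5, then zero-pad to 4 bytes: K' = 52 d5 00 00.
K' ⊕ ipad = 64 e3 36 36.  K' ⊕ opad = 0e 89 5c 5c.
Inner input = (K'⊕ipad) ∥ m = 64 e3 36 36 ∥ 87 8e ff 61.
Inner hash: even-index sum = 544 mod 256 = 32; odd-index sum = 520 mod 256 = 8 → 20 08.
Outer input = (K'⊕opad) ∥ inner = 0e 89 5c 5c ∥ 20 08.
Outer hash (tag): even-index sum = 138 mod 256 = 138; odd-index sum = 237 mod 256 = 237 → 8a ed.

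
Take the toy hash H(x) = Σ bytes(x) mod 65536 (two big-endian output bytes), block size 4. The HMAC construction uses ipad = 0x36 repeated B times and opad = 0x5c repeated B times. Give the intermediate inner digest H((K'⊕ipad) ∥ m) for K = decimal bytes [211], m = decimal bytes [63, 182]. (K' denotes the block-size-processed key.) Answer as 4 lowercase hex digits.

Key decimal bytes [211] = d3 is 1 byte ≤ B = 4; zero-pad to 4 bytes: K' = d3 00 00 00.
K' ⊕ ipad = e5 36 36 36.
Inner input = e5 36 36 36 ∥ 3f b6.
Inner hash: sum = 229+54+54+54+63+182 = 636 → 02 7c.

027c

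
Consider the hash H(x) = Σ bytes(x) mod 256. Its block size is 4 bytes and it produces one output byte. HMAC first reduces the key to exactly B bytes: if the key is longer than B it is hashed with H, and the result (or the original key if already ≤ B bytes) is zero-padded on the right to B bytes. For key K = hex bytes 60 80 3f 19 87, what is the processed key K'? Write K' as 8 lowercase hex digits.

|K| = 5 > B = 4, so first hash the key.
H(K): sum = 96+128+63+25+135 = 447; mod 256 = 191 → bf.
Zero-pad H(K) = bf to 4 bytes: K' = bf 00 00 00.

bf000000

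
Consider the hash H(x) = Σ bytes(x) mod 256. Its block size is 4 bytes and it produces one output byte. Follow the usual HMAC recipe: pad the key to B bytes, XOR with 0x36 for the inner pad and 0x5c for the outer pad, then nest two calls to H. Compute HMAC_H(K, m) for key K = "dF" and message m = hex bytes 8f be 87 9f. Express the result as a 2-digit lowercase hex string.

ab

Key "dF" = 64 46 is 2 bytes ≤ B = 4; zero-pad to 4 bytes: K' = 64 46 00 00.
K' ⊕ ipad = 52 70 36 36.  K' ⊕ opad = 38 1a 5c 5c.
Inner input = (K'⊕ipad) ∥ m = 52 70 36 36 ∥ 8f be 87 9f.
Inner hash: sum = 82+112+54+54+143+190+135+159 = 929; mod 256 = 161 → a1.
Outer input = (K'⊕opad) ∥ inner = 38 1a 5c 5c ∥ a1.
Outer hash (tag): sum = 56+26+92+92+161 = 427; mod 256 = 171 → ab.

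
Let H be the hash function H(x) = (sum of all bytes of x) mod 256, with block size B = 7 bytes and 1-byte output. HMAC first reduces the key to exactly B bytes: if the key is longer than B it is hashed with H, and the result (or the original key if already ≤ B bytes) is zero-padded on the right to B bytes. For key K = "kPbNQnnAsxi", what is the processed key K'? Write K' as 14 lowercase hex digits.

|K| = 11 > B = 7, so first hash the key.
H(K): sum = 107+80+98+78+81+110+110+65+115+120+105 = 1069; mod 256 = 45 → 2d.
Zero-pad H(K) = 2d to 7 bytes: K' = 2d 00 00 00 00 00 00.

2d000000000000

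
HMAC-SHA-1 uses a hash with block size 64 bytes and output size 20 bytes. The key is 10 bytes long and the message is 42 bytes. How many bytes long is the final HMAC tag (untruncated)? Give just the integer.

The tag is one SHA-1 digest: 20 bytes.

20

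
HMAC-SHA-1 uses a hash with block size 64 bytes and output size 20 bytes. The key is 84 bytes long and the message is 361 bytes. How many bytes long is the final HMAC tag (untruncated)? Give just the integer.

20

The tag is one SHA-1 digest: 20 bytes.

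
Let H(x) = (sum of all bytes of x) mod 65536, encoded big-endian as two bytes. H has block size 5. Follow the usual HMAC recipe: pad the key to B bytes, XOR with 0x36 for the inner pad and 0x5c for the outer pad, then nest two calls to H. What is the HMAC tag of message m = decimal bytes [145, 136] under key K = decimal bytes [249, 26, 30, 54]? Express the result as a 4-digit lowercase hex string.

0267

Key decimal bytes [249, 26, 30, 54] = f9 1a 1e 36 is 4 bytes ≤ B = 5; zero-pad to 5 bytes: K' = f9 1a 1e 36 00.
K' ⊕ ipad = cf 2c 28 00 36.  K' ⊕ opad = a5 46 42 6a 5c.
Inner input = (K'⊕ipad) ∥ m = cf 2c 28 00 36 ∥ 91 88.
Inner hash: sum = 207+44+40+0+54+145+136 = 626 → 02 72.
Outer input = (K'⊕opad) ∥ inner = a5 46 42 6a 5c ∥ 02 72.
Outer hash (tag): sum = 165+70+66+106+92+2+114 = 615 → 02 67.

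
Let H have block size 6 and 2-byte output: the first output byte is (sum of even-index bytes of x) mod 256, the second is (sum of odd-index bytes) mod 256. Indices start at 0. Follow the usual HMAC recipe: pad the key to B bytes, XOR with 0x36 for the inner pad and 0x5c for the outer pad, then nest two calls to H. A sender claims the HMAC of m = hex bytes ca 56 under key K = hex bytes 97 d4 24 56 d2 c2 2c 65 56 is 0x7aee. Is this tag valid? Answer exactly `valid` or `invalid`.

valid

Key hex bytes 97 d4 24 56 d2 c2 2c 65 56 is 9 bytes > B = 6, so hash it first: H(key) = 0f 51, then zero-pad to 6 bytes: K' = 0f 51 00 00 00 00.
K' ⊕ ipad = 39 67 36 36 36 36; K' ⊕ opad = 53 0d 5c 5c 5c 5c.
Inner hash: even-index sum = 367 mod 256 = 111; odd-index sum = 297 mod 256 = 41 → 6f 29.
Outer hash (recomputed tag): even-index sum = 378 mod 256 = 122; odd-index sum = 238 mod 256 = 238 → 7a ee.
Recomputed tag = 7aee; claimed = 7aee → match.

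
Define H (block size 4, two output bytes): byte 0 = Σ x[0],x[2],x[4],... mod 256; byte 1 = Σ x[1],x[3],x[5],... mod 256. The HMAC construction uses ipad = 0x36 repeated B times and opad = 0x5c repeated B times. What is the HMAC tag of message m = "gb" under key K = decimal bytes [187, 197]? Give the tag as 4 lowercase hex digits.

6d80

Key decimal bytes [187, 197] = bb c5 is 2 bytes ≤ B = 4; zero-pad to 4 bytes: K' = bb c5 00 00.
K' ⊕ ipad = 8d f3 36 36.  K' ⊕ opad = e7 99 5c 5c.
Inner input = (K'⊕ipad) ∥ m = 8d f3 36 36 ∥ 67 62.
Inner hash: even-index sum = 298 mod 256 = 42; odd-index sum = 395 mod 256 = 139 → 2a 8b.
Outer input = (K'⊕opad) ∥ inner = e7 99 5c 5c ∥ 2a 8b.
Outer hash (tag): even-index sum = 365 mod 256 = 109; odd-index sum = 384 mod 256 = 128 → 6d 80.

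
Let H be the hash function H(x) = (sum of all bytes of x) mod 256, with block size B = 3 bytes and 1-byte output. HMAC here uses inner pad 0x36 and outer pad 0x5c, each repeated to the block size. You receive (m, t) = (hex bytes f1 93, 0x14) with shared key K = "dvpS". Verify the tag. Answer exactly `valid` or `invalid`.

Key "dvpS" = 64 76 70 53 is 4 bytes > B = 3, so hash it first: H(key) = 9d, then zero-pad to 3 bytes: K' = 9d 00 00.
K' ⊕ ipad = ab 36 36; K' ⊕ opad = c1 5c 5c.
Inner hash: sum = 171+54+54+241+147 = 667; mod 256 = 155 → 9b.
Outer hash (recomputed tag): sum = 193+92+92+155 = 532; mod 256 = 20 → 14.
Recomputed tag = 14; claimed = 14 → match.

valid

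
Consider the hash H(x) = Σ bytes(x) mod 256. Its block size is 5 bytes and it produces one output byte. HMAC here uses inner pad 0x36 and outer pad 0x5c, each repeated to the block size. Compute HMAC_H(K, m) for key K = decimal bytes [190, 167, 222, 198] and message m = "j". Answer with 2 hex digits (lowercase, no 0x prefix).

Key decimal bytes [190, 167, 222, 198] = be a7 de c6 is 4 bytes ≤ B = 5; zero-pad to 5 bytes: K' = be a7 de c6 00.
K' ⊕ ipad = 88 91 e8 f0 36.  K' ⊕ opad = e2 fb 82 9a 5c.
Inner input = (K'⊕ipad) ∥ m = 88 91 e8 f0 36 ∥ 6a.
Inner hash: sum = 136+145+232+240+54+106 = 913; mod 256 = 145 → 91.
Outer input = (K'⊕opad) ∥ inner = e2 fb 82 9a 5c ∥ 91.
Outer hash (tag): sum = 226+251+130+154+92+145 = 998; mod 256 = 230 → e6.

e6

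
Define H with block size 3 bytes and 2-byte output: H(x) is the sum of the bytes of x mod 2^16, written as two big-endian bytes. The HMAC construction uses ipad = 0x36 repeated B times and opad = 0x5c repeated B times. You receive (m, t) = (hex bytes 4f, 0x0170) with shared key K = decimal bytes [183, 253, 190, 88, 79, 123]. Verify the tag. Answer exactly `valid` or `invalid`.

invalid

Key decimal bytes [183, 253, 190, 88, 79, 123] = b7 fd be 58 4f 7b is 6 bytes > B = 3, so hash it first: H(key) = 03 94, then zero-pad to 3 bytes: K' = 03 94 00.
K' ⊕ ipad = 35 a2 36; K' ⊕ opad = 5f c8 5c.
Inner hash: sum = 53+162+54+79 = 348 → 01 5c.
Outer hash (recomputed tag): sum = 95+200+92+1+92 = 480 → 01 e0.
Recomputed tag = 01e0; claimed = 0170 → mismatch.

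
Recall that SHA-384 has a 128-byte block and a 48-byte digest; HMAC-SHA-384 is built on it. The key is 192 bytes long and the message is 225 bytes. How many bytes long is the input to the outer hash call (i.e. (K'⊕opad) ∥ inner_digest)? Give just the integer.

176

Key is 192 > 128 bytes, so it is hashed to 48 bytes then zero-padded to 128: |K'| = 128.
Outer input = (K'⊕opad) ∥ H(inner) → 128 + 48 = 176 bytes.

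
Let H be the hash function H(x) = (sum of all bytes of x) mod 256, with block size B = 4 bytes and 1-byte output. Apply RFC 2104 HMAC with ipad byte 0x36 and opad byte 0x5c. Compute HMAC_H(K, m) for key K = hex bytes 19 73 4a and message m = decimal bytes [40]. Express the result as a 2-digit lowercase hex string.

Key hex bytes 19 73 4a is 3 bytes ≤ B = 4; zero-pad to 4 bytes: K' = 19 73 4a 00.
K' ⊕ ipad = 2f 45 7c 36.  K' ⊕ opad = 45 2f 16 5c.
Inner input = (K'⊕ipad) ∥ m = 2f 45 7c 36 ∥ 28.
Inner hash: sum = 47+69+124+54+40 = 334; mod 256 = 78 → 4e.
Outer input = (K'⊕opad) ∥ inner = 45 2f 16 5c ∥ 4e.
Outer hash (tag): sum = 69+47+22+92+78 = 308; mod 256 = 52 → 34.

34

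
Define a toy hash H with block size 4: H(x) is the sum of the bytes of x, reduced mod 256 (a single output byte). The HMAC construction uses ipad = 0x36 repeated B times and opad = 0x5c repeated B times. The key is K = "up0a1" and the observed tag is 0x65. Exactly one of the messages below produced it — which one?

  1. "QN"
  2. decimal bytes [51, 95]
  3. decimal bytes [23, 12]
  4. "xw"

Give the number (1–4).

Key "up0a1" = 75 70 30 61 31 is 5 bytes > B = 4, so hash it first: H(key) = a7, then zero-pad to 4 bytes: K' = a7 00 00 00.
K' ⊕ ipad = 91 36 36 36; K' ⊕ opad = fb 5c 5c 5c.
m1: inner = H(91 36 36 36 51 4e) = d2; tag = H(fb 5c 5c 5c d2) = e1
m2: inner = H(91 36 36 36 33 5f) = c5; tag = H(fb 5c 5c 5c c5) = d4
m3: inner = H(91 36 36 36 17 0c) = 56; tag = H(fb 5c 5c 5c 56) = 65 ← matches
m4: inner = H(91 36 36 36 78 77) = 22; tag = H(fb 5c 5c 5c 22) = 31

3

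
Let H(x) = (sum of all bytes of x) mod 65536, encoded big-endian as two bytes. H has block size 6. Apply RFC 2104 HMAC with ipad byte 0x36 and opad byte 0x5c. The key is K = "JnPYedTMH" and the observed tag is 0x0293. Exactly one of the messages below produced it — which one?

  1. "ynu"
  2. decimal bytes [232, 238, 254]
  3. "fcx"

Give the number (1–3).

3

Key "JnPYedTMH" = 4a 6e 50 59 65 64 54 4d 48 is 9 bytes > B = 6, so hash it first: H(key) = 03 13, then zero-pad to 6 bytes: K' = 03 13 00 00 00 00.
K' ⊕ ipad = 35 25 36 36 36 36; K' ⊕ opad = 5f 4f 5c 5c 5c 5c.
m1: inner = H(35 25 36 36 36 36 79 6e 75) = 02 8e; tag = H(5f 4f 5c 5c 5c 5c 02 8e) = 02ae
m2: inner = H(35 25 36 36 36 36 e8 ee fe) = 04 06; tag = H(5f 4f 5c 5c 5c 5c 04 06) = 0228
m3: inner = H(35 25 36 36 36 36 66 63 78) = 02 73; tag = H(5f 4f 5c 5c 5c 5c 02 73) = 0293 ← matches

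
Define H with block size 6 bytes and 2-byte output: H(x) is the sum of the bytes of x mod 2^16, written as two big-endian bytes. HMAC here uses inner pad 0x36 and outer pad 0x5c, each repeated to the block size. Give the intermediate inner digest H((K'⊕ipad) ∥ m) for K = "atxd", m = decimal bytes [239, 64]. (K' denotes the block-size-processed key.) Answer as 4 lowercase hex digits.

02d4

Key "atxd" = 61 74 78 64 is 4 bytes ≤ B = 6; zero-pad to 6 bytes: K' = 61 74 78 64 00 00.
K' ⊕ ipad = 57 42 4e 52 36 36.
Inner input = 57 42 4e 52 36 36 ∥ ef 40.
Inner hash: sum = 87+66+78+82+54+54+239+64 = 724 → 02 d4.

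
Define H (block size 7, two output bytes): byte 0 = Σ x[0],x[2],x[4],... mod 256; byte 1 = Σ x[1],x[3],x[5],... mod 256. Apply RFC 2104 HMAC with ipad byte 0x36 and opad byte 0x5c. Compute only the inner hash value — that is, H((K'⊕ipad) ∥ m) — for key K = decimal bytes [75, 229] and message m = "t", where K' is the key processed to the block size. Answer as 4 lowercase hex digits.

Key decimal bytes [75, 229] = 4b e5 is 2 bytes ≤ B = 7; zero-pad to 7 bytes: K' = 4b e5 00 00 00 00 00.
K' ⊕ ipad = 7d d3 36 36 36 36 36.
Inner input = 7d d3 36 36 36 36 36 ∥ 74.
Inner hash: even-index sum = 287 mod 256 = 31; odd-index sum = 435 mod 256 = 179 → 1f b3.

1fb3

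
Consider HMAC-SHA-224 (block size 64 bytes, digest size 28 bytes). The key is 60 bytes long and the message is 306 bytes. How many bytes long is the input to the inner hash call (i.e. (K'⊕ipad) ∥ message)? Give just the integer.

370

Key is 60 ≤ 64 bytes, zero-padded: |K'| = 64.
Inner input = (K'⊕ipad) ∥ m → 64 + 306 = 370 bytes.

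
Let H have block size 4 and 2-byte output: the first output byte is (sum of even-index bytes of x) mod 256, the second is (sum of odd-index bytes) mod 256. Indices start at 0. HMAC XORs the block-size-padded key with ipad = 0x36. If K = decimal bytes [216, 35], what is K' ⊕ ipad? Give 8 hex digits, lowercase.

ee153636

Key decimal bytes [216, 35] = d8 23 is 2 bytes ≤ B = 4; zero-pad to 4 bytes: K' = d8 23 00 00.
XOR each byte with 0x36: d8⊕36=ee, 23⊕36=15, 00⊕36=36, 00⊕36=36.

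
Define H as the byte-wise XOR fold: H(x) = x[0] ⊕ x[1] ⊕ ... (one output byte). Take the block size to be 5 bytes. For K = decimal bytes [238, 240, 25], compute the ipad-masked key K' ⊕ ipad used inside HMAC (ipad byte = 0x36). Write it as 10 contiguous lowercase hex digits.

Key decimal bytes [238, 240, 25] = ee f0 19 is 3 bytes ≤ B = 5; zero-pad to 5 bytes: K' = ee f0 19 00 00.
XOR each byte with 0x36: ee⊕36=d8, f0⊕36=c6, 19⊕36=2f, 00⊕36=36, 00⊕36=36.

d8c62f3636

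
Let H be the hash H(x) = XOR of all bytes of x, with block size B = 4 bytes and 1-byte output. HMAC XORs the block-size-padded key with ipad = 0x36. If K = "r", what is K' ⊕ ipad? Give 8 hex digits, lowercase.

Key "r" = 72 is 1 byte ≤ B = 4; zero-pad to 4 bytes: K' = 72 00 00 00.
XOR each byte with 0x36: 72⊕36=44, 00⊕36=36, 00⊕36=36, 00⊕36=36.

44363636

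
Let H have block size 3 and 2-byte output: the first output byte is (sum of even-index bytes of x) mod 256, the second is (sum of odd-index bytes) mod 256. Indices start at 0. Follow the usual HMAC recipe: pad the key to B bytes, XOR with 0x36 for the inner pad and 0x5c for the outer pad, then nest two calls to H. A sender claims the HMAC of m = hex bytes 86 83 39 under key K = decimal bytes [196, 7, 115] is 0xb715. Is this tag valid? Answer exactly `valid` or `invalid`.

valid

Key decimal bytes [196, 7, 115] = c4 07 73 is exactly B = 3 bytes: K' = c4 07 73.
K' ⊕ ipad = f2 31 45; K' ⊕ opad = 98 5b 2f.
Inner hash: even-index sum = 442 mod 256 = 186; odd-index sum = 240 mod 256 = 240 → ba f0.
Outer hash (recomputed tag): even-index sum = 439 mod 256 = 183; odd-index sum = 277 mod 256 = 21 → b7 15.
Recomputed tag = b715; claimed = b715 → match.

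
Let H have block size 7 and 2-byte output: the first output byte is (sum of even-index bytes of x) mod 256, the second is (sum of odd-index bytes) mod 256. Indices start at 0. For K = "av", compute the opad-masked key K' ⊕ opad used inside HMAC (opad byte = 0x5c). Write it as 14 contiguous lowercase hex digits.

3d2a5c5c5c5c5c

Key "av" = 61 76 is 2 bytes ≤ B = 7; zero-pad to 7 bytes: K' = 61 76 00 00 00 00 00.
XOR each byte with 0x5c: 61⊕5c=3d, 76⊕5c=2a, 00⊕5c=5c, 00⊕5c=5c, 00⊕5c=5c, 00⊕5c=5c, 00⊕5c=5c.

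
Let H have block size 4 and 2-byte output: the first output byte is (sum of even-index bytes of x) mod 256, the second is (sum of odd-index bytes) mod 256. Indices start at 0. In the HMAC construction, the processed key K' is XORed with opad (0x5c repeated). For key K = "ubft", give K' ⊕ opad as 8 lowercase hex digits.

Key "ubft" = 75 62 66 74 is exactly B = 4 bytes: K' = 75 62 66 74.
XOR each byte with 0x5c: 75⊕5c=29, 62⊕5c=3e, 66⊕5c=3a, 74⊕5c=28.

293e3a28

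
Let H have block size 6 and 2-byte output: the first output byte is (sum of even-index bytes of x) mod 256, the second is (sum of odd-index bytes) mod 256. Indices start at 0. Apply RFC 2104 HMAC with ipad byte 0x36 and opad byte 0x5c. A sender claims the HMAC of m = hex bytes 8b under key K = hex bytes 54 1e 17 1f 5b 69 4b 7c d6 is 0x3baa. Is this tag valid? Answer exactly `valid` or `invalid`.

Key hex bytes 54 1e 17 1f 5b 69 4b 7c d6 is 9 bytes > B = 6, so hash it first: H(key) = e7 22, then zero-pad to 6 bytes: K' = e7 22 00 00 00 00.
K' ⊕ ipad = d1 14 36 36 36 36; K' ⊕ opad = bb 7e 5c 5c 5c 5c.
Inner hash: even-index sum = 456 mod 256 = 200; odd-index sum = 128 mod 256 = 128 → c8 80.
Outer hash (recomputed tag): even-index sum = 571 mod 256 = 59; odd-index sum = 438 mod 256 = 182 → 3b b6.
Recomputed tag = 3bb6; claimed = 3baa → mismatch.

invalid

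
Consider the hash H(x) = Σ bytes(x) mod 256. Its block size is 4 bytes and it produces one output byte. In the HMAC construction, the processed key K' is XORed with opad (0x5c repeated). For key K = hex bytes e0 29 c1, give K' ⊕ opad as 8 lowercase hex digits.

Key hex bytes e0 29 c1 is 3 bytes ≤ B = 4; zero-pad to 4 bytes: K' = e0 29 c1 00.
XOR each byte with 0x5c: e0⊕5c=bc, 29⊕5c=75, c1⊕5c=9d, 00⊕5c=5c.

bc759d5c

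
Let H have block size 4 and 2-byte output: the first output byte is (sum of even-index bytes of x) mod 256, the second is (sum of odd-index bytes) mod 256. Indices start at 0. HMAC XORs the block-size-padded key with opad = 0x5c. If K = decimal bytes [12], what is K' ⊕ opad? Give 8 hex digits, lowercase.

Key decimal bytes [12] = 0c is 1 byte ≤ B = 4; zero-pad to 4 bytes: K' = 0c 00 00 00.
XOR each byte with 0x5c: 0c⊕5c=50, 00⊕5c=5c, 00⊕5c=5c, 00⊕5c=5c.

505c5c5c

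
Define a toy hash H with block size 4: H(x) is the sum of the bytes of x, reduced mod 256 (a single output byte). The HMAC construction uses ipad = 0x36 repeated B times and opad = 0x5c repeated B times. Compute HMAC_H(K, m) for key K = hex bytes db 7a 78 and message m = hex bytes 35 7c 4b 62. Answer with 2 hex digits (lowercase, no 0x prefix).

Key hex bytes db 7a 78 is 3 bytes ≤ B = 4; zero-pad to 4 bytes: K' = db 7a 78 00.
K' ⊕ ipad = ed 4c 4e 36.  K' ⊕ opad = 87 26 24 5c.
Inner input = (K'⊕ipad) ∥ m = ed 4c 4e 36 ∥ 35 7c 4b 62.
Inner hash: sum = 237+76+78+54+53+124+75+98 = 795; mod 256 = 27 → 1b.
Outer input = (K'⊕opad) ∥ inner = 87 26 24 5c ∥ 1b.
Outer hash (tag): sum = 135+38+36+92+27 = 328; mod 256 = 72 → 48.

48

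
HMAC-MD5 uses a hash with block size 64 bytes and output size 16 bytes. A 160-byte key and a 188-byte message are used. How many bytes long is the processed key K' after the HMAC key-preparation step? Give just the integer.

Key is 160 > 64 bytes, so it is hashed to 16 bytes then zero-padded to 64: |K'| = 64.

64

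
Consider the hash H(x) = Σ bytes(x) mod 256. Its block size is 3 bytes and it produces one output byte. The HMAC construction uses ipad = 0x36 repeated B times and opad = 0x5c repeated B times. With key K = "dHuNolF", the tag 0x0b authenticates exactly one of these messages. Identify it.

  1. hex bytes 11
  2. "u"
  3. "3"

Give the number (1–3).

Key "dHuNolF" = 64 48 75 4e 6f 6c 46 is 7 bytes > B = 3, so hash it first: H(key) = 90, then zero-pad to 3 bytes: K' = 90 00 00.
K' ⊕ ipad = a6 36 36; K' ⊕ opad = cc 5c 5c.
m1: inner = H(a6 36 36 11) = 23; tag = H(cc 5c 5c 23) = a7
m2: inner = H(a6 36 36 75) = 87; tag = H(cc 5c 5c 87) = 0b ← matches
m3: inner = H(a6 36 36 33) = 45; tag = H(cc 5c 5c 45) = c9

2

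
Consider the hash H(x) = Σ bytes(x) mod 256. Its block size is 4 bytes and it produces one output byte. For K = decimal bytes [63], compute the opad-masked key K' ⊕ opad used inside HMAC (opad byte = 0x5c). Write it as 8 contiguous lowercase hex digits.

Key decimal bytes [63] = 3f is 1 byte ≤ B = 4; zero-pad to 4 bytes: K' = 3f 00 00 00.
XOR each byte with 0x5c: 3f⊕5c=63, 00⊕5c=5c, 00⊕5c=5c, 00⊕5c=5c.

635c5c5c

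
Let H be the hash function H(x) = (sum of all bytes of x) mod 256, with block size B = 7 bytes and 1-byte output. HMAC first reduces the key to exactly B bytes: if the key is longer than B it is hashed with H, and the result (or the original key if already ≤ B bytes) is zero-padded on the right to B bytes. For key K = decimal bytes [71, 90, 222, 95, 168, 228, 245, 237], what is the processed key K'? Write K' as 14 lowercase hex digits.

4c000000000000

|K| = 8 > B = 7, so first hash the key.
H(K): sum = 71+90+222+95+168+228+245+237 = 1356; mod 256 = 76 → 4c.
Zero-pad H(K) = 4c to 7 bytes: K' = 4c 00 00 00 00 00 00.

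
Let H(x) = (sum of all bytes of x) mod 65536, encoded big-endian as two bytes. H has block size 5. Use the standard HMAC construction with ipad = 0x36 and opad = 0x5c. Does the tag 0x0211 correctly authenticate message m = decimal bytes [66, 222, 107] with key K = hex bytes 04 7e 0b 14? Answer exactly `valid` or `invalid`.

Key hex bytes 04 7e 0b 14 is 4 bytes ≤ B = 5; zero-pad to 5 bytes: K' = 04 7e 0b 14 00.
K' ⊕ ipad = 32 48 3d 22 36; K' ⊕ opad = 58 22 57 48 5c.
Inner hash: sum = 50+72+61+34+54+66+222+107 = 666 → 02 9a.
Outer hash (recomputed tag): sum = 88+34+87+72+92+2+154 = 529 → 02 11.
Recomputed tag = 0211; claimed = 0211 → match.

valid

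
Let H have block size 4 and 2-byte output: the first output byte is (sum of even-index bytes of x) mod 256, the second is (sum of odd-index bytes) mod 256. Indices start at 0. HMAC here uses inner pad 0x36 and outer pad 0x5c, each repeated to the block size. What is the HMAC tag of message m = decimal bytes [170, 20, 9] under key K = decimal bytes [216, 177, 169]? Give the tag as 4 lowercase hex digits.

Key decimal bytes [216, 177, 169] = d8 b1 a9 is 3 bytes ≤ B = 4; zero-pad to 4 bytes: K' = d8 b1 a9 00.
K' ⊕ ipad = ee 87 9f 36.  K' ⊕ opad = 84 ed f5 5c.
Inner input = (K'⊕ipad) ∥ m = ee 87 9f 36 ∥ aa 14 09.
Inner hash: even-index sum = 576 mod 256 = 64; odd-index sum = 209 mod 256 = 209 → 40 d1.
Outer input = (K'⊕opad) ∥ inner = 84 ed f5 5c ∥ 40 d1.
Outer hash (tag): even-index sum = 441 mod 256 = 185; odd-index sum = 538 mod 256 = 26 → b9 1a.

b91a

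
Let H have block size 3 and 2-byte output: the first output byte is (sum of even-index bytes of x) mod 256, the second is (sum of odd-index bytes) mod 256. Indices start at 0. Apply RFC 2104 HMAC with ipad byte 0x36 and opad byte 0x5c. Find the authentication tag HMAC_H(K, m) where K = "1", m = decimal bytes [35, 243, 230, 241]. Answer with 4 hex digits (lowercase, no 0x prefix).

087d

Key "1" = 31 is 1 byte ≤ B = 3; zero-pad to 3 bytes: K' = 31 00 00.
K' ⊕ ipad = 07 36 36.  K' ⊕ opad = 6d 5c 5c.
Inner input = (K'⊕ipad) ∥ m = 07 36 36 ∥ 23 f3 e6 f1.
Inner hash: even-index sum = 545 mod 256 = 33; odd-index sum = 319 mod 256 = 63 → 21 3f.
Outer input = (K'⊕opad) ∥ inner = 6d 5c 5c ∥ 21 3f.
Outer hash (tag): even-index sum = 264 mod 256 = 8; odd-index sum = 125 mod 256 = 125 → 08 7d.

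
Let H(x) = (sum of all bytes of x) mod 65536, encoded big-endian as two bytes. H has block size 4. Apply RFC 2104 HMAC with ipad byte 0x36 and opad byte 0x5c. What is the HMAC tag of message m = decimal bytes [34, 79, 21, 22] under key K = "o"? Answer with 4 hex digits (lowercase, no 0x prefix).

01df

Key "o" = 6f is 1 byte ≤ B = 4; zero-pad to 4 bytes: K' = 6f 00 00 00.
K' ⊕ ipad = 59 36 36 36.  K' ⊕ opad = 33 5c 5c 5c.
Inner input = (K'⊕ipad) ∥ m = 59 36 36 36 ∥ 22 4f 15 16.
Inner hash: sum = 89+54+54+54+34+79+21+22 = 407 → 01 97.
Outer input = (K'⊕opad) ∥ inner = 33 5c 5c 5c ∥ 01 97.
Outer hash (tag): sum = 51+92+92+92+1+151 = 479 → 01 df.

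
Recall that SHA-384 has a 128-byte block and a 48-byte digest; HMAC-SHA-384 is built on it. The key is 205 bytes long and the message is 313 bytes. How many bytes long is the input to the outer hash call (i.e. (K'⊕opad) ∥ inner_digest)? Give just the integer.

176

Key is 205 > 128 bytes, so it is hashed to 48 bytes then zero-padded to 128: |K'| = 128.
Outer input = (K'⊕opad) ∥ H(inner) → 128 + 48 = 176 bytes.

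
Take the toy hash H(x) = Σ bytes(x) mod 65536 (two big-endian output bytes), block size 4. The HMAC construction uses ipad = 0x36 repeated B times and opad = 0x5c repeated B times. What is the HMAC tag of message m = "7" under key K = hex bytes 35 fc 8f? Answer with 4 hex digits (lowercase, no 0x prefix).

032c

Key hex bytes 35 fc 8f is 3 bytes ≤ B = 4; zero-pad to 4 bytes: K' = 35 fc 8f 00.
K' ⊕ ipad = 03 ca b9 36.  K' ⊕ opad = 69 a0 d3 5c.
Inner input = (K'⊕ipad) ∥ m = 03 ca b9 36 ∥ 37.
Inner hash: sum = 3+202+185+54+55 = 499 → 01 f3.
Outer input = (K'⊕opad) ∥ inner = 69 a0 d3 5c ∥ 01 f3.
Outer hash (tag): sum = 105+160+211+92+1+243 = 812 → 03 2c.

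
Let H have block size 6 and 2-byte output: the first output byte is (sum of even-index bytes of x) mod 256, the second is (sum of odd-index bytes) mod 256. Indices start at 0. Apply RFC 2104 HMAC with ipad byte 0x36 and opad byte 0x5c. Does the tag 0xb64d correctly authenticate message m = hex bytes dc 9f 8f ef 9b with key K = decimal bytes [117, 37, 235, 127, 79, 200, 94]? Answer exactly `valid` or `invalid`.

Key decimal bytes [117, 37, 235, 127, 79, 200, 94] = 75 25 eb 7f 4f c8 5e is 7 bytes > B = 6, so hash it first: H(key) = 0d 6c, then zero-pad to 6 bytes: K' = 0d 6c 00 00 00 00.
K' ⊕ ipad = 3b 5a 36 36 36 36; K' ⊕ opad = 51 30 5c 5c 5c 5c.
Inner hash: even-index sum = 685 mod 256 = 173; odd-index sum = 596 mod 256 = 84 → ad 54.
Outer hash (recomputed tag): even-index sum = 438 mod 256 = 182; odd-index sum = 316 mod 256 = 60 → b6 3c.
Recomputed tag = b63c; claimed = b64d → mismatch.

invalid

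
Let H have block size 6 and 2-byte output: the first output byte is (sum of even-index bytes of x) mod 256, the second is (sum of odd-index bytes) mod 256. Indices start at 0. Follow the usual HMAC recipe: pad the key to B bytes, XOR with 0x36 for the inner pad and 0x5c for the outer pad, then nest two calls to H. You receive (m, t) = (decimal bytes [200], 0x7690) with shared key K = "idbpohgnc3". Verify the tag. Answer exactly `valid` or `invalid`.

valid

Key "idbpohgnc3" = 69 64 62 70 6f 68 67 6e 63 33 is 10 bytes > B = 6, so hash it first: H(key) = 04 dd, then zero-pad to 6 bytes: K' = 04 dd 00 00 00 00.
K' ⊕ ipad = 32 eb 36 36 36 36; K' ⊕ opad = 58 81 5c 5c 5c 5c.
Inner hash: even-index sum = 358 mod 256 = 102; odd-index sum = 343 mod 256 = 87 → 66 57.
Outer hash (recomputed tag): even-index sum = 374 mod 256 = 118; odd-index sum = 400 mod 256 = 144 → 76 90.
Recomputed tag = 7690; claimed = 7690 → match.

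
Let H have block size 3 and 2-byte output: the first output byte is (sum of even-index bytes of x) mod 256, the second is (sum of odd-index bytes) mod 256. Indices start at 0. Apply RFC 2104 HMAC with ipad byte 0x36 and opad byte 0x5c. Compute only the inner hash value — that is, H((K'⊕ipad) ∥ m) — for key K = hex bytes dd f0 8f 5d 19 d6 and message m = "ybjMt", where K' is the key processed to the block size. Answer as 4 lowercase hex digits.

986c

Key hex bytes dd f0 8f 5d 19 d6 is 6 bytes > B = 3, so hash it first: H(key) = 85 23, then zero-pad to 3 bytes: K' = 85 23 00.
K' ⊕ ipad = b3 15 36.
Inner input = b3 15 36 ∥ 79 62 6a 4d 74.
Inner hash: even-index sum = 408 mod 256 = 152; odd-index sum = 364 mod 256 = 108 → 98 6c.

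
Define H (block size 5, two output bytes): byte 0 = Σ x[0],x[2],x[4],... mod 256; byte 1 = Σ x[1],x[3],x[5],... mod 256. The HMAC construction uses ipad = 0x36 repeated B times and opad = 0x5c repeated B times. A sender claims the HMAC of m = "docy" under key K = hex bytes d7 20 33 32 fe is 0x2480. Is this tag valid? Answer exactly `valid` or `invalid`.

Key hex bytes d7 20 33 32 fe is exactly B = 5 bytes: K' = d7 20 33 32 fe.
K' ⊕ ipad = e1 16 05 04 c8; K' ⊕ opad = 8b 7c 6f 6e a2.
Inner hash: even-index sum = 662 mod 256 = 150; odd-index sum = 225 mod 256 = 225 → 96 e1.
Outer hash (recomputed tag): even-index sum = 637 mod 256 = 125; odd-index sum = 384 mod 256 = 128 → 7d 80.
Recomputed tag = 7d80; claimed = 2480 → mismatch.

invalid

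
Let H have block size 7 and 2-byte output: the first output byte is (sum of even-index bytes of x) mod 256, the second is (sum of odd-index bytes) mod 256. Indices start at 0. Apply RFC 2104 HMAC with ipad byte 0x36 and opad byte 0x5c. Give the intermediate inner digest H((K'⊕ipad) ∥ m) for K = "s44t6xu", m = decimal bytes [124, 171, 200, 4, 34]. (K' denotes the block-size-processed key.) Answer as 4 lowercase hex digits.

39f8

Key "s44t6xu" = 73 34 34 74 36 78 75 is exactly B = 7 bytes: K' = 73 34 34 74 36 78 75.
K' ⊕ ipad = 45 02 02 42 00 4e 43.
Inner input = 45 02 02 42 00 4e 43 ∥ 7c ab c8 04 22.
Inner hash: even-index sum = 313 mod 256 = 57; odd-index sum = 504 mod 256 = 248 → 39 f8.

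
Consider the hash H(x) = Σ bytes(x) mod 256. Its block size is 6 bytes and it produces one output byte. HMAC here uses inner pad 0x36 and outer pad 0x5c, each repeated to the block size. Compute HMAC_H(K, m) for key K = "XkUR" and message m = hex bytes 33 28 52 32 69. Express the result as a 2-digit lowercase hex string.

Key "XkUR" = 58 6b 55 52 is 4 bytes ≤ B = 6; zero-pad to 6 bytes: K' = 58 6b 55 52 00 00.
K' ⊕ ipad = 6e 5d 63 64 36 36.  K' ⊕ opad = 04 37 09 0e 5c 5c.
Inner input = (K'⊕ipad) ∥ m = 6e 5d 63 64 36 36 ∥ 33 28 52 32 69.
Inner hash: sum = 110+93+99+100+54+54+51+40+82+50+105 = 838; mod 256 = 70 → 46.
Outer input = (K'⊕opad) ∥ inner = 04 37 09 0e 5c 5c ∥ 46.
Outer hash (tag): sum = 4+55+9+14+92+92+70 = 336; mod 256 = 80 → 50.

50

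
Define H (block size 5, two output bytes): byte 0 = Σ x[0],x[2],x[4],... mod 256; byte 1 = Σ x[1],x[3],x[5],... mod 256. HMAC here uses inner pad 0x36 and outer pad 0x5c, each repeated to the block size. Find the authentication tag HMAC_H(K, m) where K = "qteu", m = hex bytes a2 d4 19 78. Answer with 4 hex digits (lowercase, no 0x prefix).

Key "qteu" = 71 74 65 75 is 4 bytes ≤ B = 5; zero-pad to 5 bytes: K' = 71 74 65 75 00.
K' ⊕ ipad = 47 42 53 43 36.  K' ⊕ opad = 2d 28 39 29 5c.
Inner input = (K'⊕ipad) ∥ m = 47 42 53 43 36 ∥ a2 d4 19 78.
Inner hash: even-index sum = 540 mod 256 = 28; odd-index sum = 320 mod 256 = 64 → 1c 40.
Outer input = (K'⊕opad) ∥ inner = 2d 28 39 29 5c ∥ 1c 40.
Outer hash (tag): even-index sum = 258 mod 256 = 2; odd-index sum = 109 mod 256 = 109 → 02 6d.

026d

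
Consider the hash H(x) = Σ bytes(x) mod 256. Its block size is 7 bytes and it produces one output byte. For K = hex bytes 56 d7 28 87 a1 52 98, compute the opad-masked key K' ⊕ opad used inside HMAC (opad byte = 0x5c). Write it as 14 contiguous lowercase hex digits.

Key hex bytes 56 d7 28 87 a1 52 98 is exactly B = 7 bytes: K' = 56 d7 28 87 a1 52 98.
XOR each byte with 0x5c: 56⊕5c=0a, d7⊕5c=8b, 28⊕5c=74, 87⊕5c=db, a1⊕5c=fd, 52⊕5c=0e, 98⊕5c=c4.

0a8b74dbfd0ec4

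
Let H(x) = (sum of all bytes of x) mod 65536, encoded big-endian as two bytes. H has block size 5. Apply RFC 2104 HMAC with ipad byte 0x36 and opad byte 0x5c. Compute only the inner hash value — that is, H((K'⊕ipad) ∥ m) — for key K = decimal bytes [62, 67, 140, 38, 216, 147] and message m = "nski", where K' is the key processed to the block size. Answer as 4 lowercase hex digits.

Key decimal bytes [62, 67, 140, 38, 216, 147] = 3e 43 8c 26 d8 93 is 6 bytes > B = 5, so hash it first: H(key) = 02 9e, then zero-pad to 5 bytes: K' = 02 9e 00 00 00.
K' ⊕ ipad = 34 a8 36 36 36.
Inner input = 34 a8 36 36 36 ∥ 6e 73 6b 69.
Inner hash: sum = 52+168+54+54+54+110+115+107+105 = 819 → 03 33.

0333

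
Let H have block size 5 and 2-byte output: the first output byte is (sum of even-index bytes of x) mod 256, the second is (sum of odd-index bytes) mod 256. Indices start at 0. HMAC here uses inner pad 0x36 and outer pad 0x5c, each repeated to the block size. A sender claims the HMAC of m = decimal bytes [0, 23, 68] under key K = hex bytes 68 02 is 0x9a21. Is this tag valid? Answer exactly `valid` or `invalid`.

invalid

Key hex bytes 68 02 is 2 bytes ≤ B = 5; zero-pad to 5 bytes: K' = 68 02 00 00 00.
K' ⊕ ipad = 5e 34 36 36 36; K' ⊕ opad = 34 5e 5c 5c 5c.
Inner hash: even-index sum = 225 mod 256 = 225; odd-index sum = 174 mod 256 = 174 → e1 ae.
Outer hash (recomputed tag): even-index sum = 410 mod 256 = 154; odd-index sum = 411 mod 256 = 155 → 9a 9b.
Recomputed tag = 9a9b; claimed = 9a21 → mismatch.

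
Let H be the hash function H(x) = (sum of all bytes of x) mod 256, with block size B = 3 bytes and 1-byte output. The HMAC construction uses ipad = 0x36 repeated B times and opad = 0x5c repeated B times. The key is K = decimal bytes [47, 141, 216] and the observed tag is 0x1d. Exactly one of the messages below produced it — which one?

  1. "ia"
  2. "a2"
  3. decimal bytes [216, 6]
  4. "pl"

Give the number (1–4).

Key decimal bytes [47, 141, 216] = 2f 8d d8 is exactly B = 3 bytes: K' = 2f 8d d8.
K' ⊕ ipad = 19 bb ee; K' ⊕ opad = 73 d1 84.
m1: inner = H(19 bb ee 69 61) = 8c; tag = H(73 d1 84 8c) = 54
m2: inner = H(19 bb ee 61 32) = 55; tag = H(73 d1 84 55) = 1d ← matches
m3: inner = H(19 bb ee d8 06) = a0; tag = H(73 d1 84 a0) = 68
m4: inner = H(19 bb ee 70 6c) = 9e; tag = H(73 d1 84 9e) = 66

2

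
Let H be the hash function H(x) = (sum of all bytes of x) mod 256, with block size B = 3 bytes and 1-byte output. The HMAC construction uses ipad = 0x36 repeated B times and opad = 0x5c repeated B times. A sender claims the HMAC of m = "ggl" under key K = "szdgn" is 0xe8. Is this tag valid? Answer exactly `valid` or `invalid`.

Key "szdgn" = 73 7a 64 67 6e is 5 bytes > B = 3, so hash it first: H(key) = 26, then zero-pad to 3 bytes: K' = 26 00 00.
K' ⊕ ipad = 10 36 36; K' ⊕ opad = 7a 5c 5c.
Inner hash: sum = 16+54+54+103+103+108 = 438; mod 256 = 182 → b6.
Outer hash (recomputed tag): sum = 122+92+92+182 = 488; mod 256 = 232 → e8.
Recomputed tag = e8; claimed = e8 → match.

valid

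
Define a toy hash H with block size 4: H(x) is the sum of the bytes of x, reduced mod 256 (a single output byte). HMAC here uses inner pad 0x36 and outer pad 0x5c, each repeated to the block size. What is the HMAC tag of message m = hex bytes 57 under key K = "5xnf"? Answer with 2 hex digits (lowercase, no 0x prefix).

49

Key "5xnf" = 35 78 6e 66 is exactly B = 4 bytes: K' = 35 78 6e 66.
K' ⊕ ipad = 03 4e 58 50.  K' ⊕ opad = 69 24 32 3a.
Inner input = (K'⊕ipad) ∥ m = 03 4e 58 50 ∥ 57.
Inner hash: sum = 3+78+88+80+87 = 336; mod 256 = 80 → 50.
Outer input = (K'⊕opad) ∥ inner = 69 24 32 3a ∥ 50.
Outer hash (tag): sum = 105+36+50+58+80 = 329; mod 256 = 73 → 49.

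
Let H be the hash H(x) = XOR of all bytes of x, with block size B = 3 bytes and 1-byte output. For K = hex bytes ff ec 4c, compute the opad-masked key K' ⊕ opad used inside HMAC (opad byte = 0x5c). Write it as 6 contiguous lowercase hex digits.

a3b010

Key hex bytes ff ec 4c is exactly B = 3 bytes: K' = ff ec 4c.
XOR each byte with 0x5c: ff⊕5c=a3, ec⊕5c=b0, 4c⊕5c=10.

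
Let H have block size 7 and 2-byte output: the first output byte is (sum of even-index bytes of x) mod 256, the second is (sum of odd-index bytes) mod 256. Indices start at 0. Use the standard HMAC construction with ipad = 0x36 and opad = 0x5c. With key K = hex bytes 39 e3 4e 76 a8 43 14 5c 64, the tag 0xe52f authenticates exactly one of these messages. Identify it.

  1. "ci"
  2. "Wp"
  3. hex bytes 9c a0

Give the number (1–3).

Key hex bytes 39 e3 4e 76 a8 43 14 5c 64 is 9 bytes > B = 7, so hash it first: H(key) = a7 f8, then zero-pad to 7 bytes: K' = a7 f8 00 00 00 00 00.
K' ⊕ ipad = 91 ce 36 36 36 36 36; K' ⊕ opad = fb a4 5c 5c 5c 5c 5c.
m1: inner = H(91 ce 36 36 36 36 36 63 69) = 9c 9d; tag = H(fb a4 5c 5c 5c 5c 5c 9c 9d) = acf8
m2: inner = H(91 ce 36 36 36 36 36 57 70) = a3 91; tag = H(fb a4 5c 5c 5c 5c 5c a3 91) = a0ff
m3: inner = H(91 ce 36 36 36 36 36 9c a0) = d3 d6; tag = H(fb a4 5c 5c 5c 5c 5c d3 d6) = e52f ← matches

3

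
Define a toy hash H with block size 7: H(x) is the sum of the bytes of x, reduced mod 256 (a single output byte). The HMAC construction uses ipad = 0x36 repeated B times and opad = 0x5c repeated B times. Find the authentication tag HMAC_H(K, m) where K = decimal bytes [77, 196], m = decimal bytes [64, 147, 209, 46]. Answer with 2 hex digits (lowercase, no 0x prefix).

c2

Key decimal bytes [77, 196] = 4d c4 is 2 bytes ≤ B = 7; zero-pad to 7 bytes: K' = 4d c4 00 00 00 00 00.
K' ⊕ ipad = 7b f2 36 36 36 36 36.  K' ⊕ opad = 11 98 5c 5c 5c 5c 5c.
Inner input = (K'⊕ipad) ∥ m = 7b f2 36 36 36 36 36 ∥ 40 93 d1 2e.
Inner hash: sum = 123+242+54+54+54+54+54+64+147+209+46 = 1101; mod 256 = 77 → 4d.
Outer input = (K'⊕opad) ∥ inner = 11 98 5c 5c 5c 5c 5c ∥ 4d.
Outer hash (tag): sum = 17+152+92+92+92+92+92+77 = 706; mod 256 = 194 → c2.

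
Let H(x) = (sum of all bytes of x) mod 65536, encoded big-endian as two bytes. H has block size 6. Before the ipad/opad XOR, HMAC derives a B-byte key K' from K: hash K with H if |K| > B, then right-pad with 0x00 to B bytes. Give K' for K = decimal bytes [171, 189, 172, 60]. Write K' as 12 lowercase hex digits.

Key decimal bytes [171, 189, 172, 60] = ab bd ac 3c is 4 bytes ≤ B = 6; zero-pad to 6 bytes: K' = ab bd ac 3c 00 00.

abbdac3c0000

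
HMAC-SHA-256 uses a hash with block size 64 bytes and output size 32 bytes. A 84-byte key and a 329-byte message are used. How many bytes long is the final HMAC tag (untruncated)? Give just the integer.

32

The tag is one SHA-256 digest: 32 bytes.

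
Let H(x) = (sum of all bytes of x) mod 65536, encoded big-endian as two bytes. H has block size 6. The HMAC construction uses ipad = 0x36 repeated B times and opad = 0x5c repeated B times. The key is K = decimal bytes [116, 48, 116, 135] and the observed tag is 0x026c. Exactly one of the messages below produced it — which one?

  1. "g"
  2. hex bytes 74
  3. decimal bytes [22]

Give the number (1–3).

2

Key decimal bytes [116, 48, 116, 135] = 74 30 74 87 is 4 bytes ≤ B = 6; zero-pad to 6 bytes: K' = 74 30 74 87 00 00.
K' ⊕ ipad = 42 06 42 b1 36 36; K' ⊕ opad = 28 6c 28 db 5c 5c.
m1: inner = H(42 06 42 b1 36 36 67) = 02 0e; tag = H(28 6c 28 db 5c 5c 02 0e) = 025f
m2: inner = H(42 06 42 b1 36 36 74) = 02 1b; tag = H(28 6c 28 db 5c 5c 02 1b) = 026c ← matches
m3: inner = H(42 06 42 b1 36 36 16) = 01 bd; tag = H(28 6c 28 db 5c 5c 01 bd) = 030d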